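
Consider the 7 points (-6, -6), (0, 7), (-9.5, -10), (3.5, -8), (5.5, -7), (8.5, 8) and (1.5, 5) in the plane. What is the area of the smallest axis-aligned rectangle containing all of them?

x ranges over [-9.5, 8.5], width 18.
y ranges over [-10, 8], height 18.
Area = 18 × 18 = 324.

324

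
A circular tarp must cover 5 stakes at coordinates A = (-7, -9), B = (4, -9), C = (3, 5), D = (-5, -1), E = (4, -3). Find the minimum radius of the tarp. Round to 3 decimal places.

The minimum enclosing circle is determined by three boundary points: A, B, C.
Their circumcentre is (-1.5, -33/14) with r² = 7289/98.
The farthest remaining point E is at distance² 3005/98 ≤ 7289/98.
r = √(7289/98) ≈ 8.624.

8.624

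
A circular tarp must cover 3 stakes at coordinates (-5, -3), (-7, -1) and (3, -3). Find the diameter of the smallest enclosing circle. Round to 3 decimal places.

10.198

Call the three points A, B, C in the order given.
Side lengths²: AB² = 8, AC² = 64, BC² = 104.
Since BC² = 104 ≥ 64 + 8 = 72, the angle opposite BC is not acute, so the smallest enclosing circle has BC as diameter.
Centre = midpoint of BC = (-2, -2), r² = 104/4 = 26.
Diameter = 2r = 2√26 ≈ 10.198.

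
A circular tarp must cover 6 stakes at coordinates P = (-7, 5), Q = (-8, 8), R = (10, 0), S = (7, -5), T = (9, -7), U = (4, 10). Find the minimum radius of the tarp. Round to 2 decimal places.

11.34

By Welzl's lemma the MEC is supported by two points (diametrically opposite) or three points (on a circumcircle).
The farthest pair is Q–T with squared distance 514. The circle on this segment as diameter has centre (0.5, 0.5) and r² = 514/4 = 128.5.
Check P: distance² to centre = 76.5 ≤ 128.5, so it lies inside.
All remaining points lie in this disk, and no smaller disk contains both endpoints, so this is the minimum enclosing circle.
r = √(128.5) ≈ 11.34.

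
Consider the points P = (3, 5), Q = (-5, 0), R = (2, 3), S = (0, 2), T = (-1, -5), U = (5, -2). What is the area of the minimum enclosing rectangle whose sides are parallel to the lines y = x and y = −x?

In coordinates u = x + y, v = x − y the rectangle is axis-aligned; the map (x,y)→(u,v) scales areas by 2.
u-values: 8, -5, 5, 2, -6, 3; range = 8 − (-6) = 14.
v-values: -2, -5, -1, -2, 4, 7; range = 7 − (-5) = 12.
Area = (14 × 12) / 2 = 84.

84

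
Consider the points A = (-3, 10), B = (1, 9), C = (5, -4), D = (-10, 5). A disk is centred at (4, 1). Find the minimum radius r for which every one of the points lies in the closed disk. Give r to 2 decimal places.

The required radius is the distance from (4, 1) to the farthest point.
Squared distances: 130, 73, 26, 212.
Maximum is 212, attained at D.
r = √212 ≈ 14.56.

14.56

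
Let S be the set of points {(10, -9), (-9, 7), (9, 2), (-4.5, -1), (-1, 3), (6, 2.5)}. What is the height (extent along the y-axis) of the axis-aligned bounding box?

16

max y = 7, min y = -9, so height = 16.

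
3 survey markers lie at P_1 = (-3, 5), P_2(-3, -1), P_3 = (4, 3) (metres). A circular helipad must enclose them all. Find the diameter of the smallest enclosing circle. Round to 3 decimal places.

8.385

Side lengths²: P_1P_2² = 36, P_1P_3² = 53, P_2P_3² = 65.
Since P_2P_3² = 65 < 53 + 36 = 89, the triangle is acute, so the smallest enclosing circle is the circumcircle.
Circumcentre = (-1/14, 2), r² = 3445/196.
Diameter = 2r = 2√(3445/196) ≈ 8.385.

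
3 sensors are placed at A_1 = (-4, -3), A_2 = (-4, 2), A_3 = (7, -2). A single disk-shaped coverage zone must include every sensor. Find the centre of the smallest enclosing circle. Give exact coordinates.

(29/22, -0.5)

Side lengths²: A_1A_2² = 25, A_1A_3² = 122, A_2A_3² = 137.
Since A_2A_3² = 137 < 122 + 25 = 147, the triangle is acute, so the smallest enclosing circle is the circumcircle.
Circumcentre = (29/22, -0.5), r² = 8357/242.
Centre = (29/22, -0.5).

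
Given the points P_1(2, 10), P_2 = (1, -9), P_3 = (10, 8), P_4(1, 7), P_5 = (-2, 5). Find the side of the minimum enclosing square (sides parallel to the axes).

The bounding box has width 12 and height 19.
An axis-aligned square enclosing the set must have side ≥ max(width, height).
So the minimum side is max(12, 19) = 19.

19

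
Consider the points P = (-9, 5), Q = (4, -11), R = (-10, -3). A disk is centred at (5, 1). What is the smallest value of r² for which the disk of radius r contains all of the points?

The required radius is the distance from (5, 1) to the farthest point.
Squared distances: 212, 145, 241.
Maximum is 241, attained at R.

241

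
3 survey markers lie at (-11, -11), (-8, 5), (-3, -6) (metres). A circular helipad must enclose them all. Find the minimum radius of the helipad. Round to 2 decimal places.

8.14

Call the three points A, B, C in the order given.
Side lengths²: AB² = 265, AC² = 89, BC² = 146.
Since AB² = 265 ≥ 146 + 89 = 235, the angle opposite AB is not acute, so the smallest enclosing circle has AB as diameter.
Centre = midpoint of AB = (-9.5, -3), r² = 265/4 = 66.25.
r = √(66.25) ≈ 8.14.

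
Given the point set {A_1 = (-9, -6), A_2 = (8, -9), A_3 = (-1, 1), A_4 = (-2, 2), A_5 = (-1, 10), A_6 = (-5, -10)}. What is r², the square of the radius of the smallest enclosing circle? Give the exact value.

The minimum enclosing circle is determined by three boundary points: A_1, A_2, A_5.
Their circumcentre is (25/37, -31/37) with r² = 164645/1369.
The farthest remaining point A_6 is at distance² 159021/1369 ≤ 164645/1369.

164645/1369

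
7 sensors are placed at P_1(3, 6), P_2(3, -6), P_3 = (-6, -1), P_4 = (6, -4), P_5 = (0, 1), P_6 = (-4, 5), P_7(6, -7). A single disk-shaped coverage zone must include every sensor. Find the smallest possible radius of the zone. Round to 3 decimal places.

7.810

The farthest pair is P_6–P_7 with squared distance 244. The circle on this segment as diameter has centre (1, -1) and r² = 244/4 = 61.
Check P_1: distance² to centre = 53 ≤ 61, so it lies inside.
All remaining points lie in this disk, and no smaller disk contains both endpoints, so this is the minimum enclosing circle.
r = √61 ≈ 7.810.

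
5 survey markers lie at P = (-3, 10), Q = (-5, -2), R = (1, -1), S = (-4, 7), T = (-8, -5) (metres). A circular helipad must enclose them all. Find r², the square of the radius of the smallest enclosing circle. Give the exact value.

The farthest pair is P–T with squared distance 250. The circle on this segment as diameter has centre (-5.5, 2.5) and r² = 250/4 = 62.5.
Check Q: distance² to centre = 20.5 ≤ 62.5, so it lies inside.
All remaining points lie in this disk, and no smaller disk contains both endpoints, so this is the minimum enclosing circle.

62.5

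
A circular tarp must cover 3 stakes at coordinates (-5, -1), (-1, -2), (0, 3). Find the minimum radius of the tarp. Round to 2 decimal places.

Call the three points A, B, C in the order given.
Side lengths²: AB² = 17, AC² = 41, BC² = 26.
Since AC² = 41 < 26 + 17 = 43, the triangle is acute, so the smallest enclosing circle is the circumcircle.
Circumcentre = (-101/42, 37/42), r² = 9061/882.
r = √(9061/882) ≈ 3.21.

3.21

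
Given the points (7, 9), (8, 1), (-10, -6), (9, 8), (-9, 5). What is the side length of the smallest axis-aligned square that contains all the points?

19

The bounding box has width 19 and height 15.
An axis-aligned square enclosing the set must have side ≥ max(width, height).
So the minimum side is max(19, 15) = 19.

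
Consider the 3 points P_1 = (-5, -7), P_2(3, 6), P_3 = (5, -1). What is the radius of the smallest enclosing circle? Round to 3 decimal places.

Side lengths²: P_1P_2² = 233, P_1P_3² = 136, P_2P_3² = 53.
Since P_1P_2² = 233 ≥ 136 + 53 = 189, the angle opposite P_1P_2 is not acute, so the smallest enclosing circle has P_1P_2 as diameter.
Centre = midpoint of P_1P_2 = (-1, -0.5), r² = 233/4 = 58.25.
r = √(58.25) ≈ 7.632.

7.632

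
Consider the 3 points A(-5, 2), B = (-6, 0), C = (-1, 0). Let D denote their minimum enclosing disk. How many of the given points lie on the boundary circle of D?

Side lengths²: AB² = 5, AC² = 20, BC² = 25.
Since BC² = 25 ≥ 20 + 5 = 25, the angle opposite BC is not acute, so the smallest enclosing circle has BC as diameter.
Centre = midpoint of BC = (-3.5, 0), r² = 25/4 = 6.25.
The points at distance exactly r from the centre are A, B, C — 3 points.

3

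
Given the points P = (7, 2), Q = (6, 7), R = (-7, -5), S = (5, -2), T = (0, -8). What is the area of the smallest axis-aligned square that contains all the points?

225

The bounding box has width 14 and height 15.
An axis-aligned square enclosing the set must have side ≥ max(width, height).
So the minimum side is max(14, 15) = 15.
Area = 15² = 225.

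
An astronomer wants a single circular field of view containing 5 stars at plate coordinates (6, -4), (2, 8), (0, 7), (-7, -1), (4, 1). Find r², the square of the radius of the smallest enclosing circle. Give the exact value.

55.625

A smallest enclosing disk is always determined by at most three of the input points on its boundary.
The minimum enclosing circle is determined by three boundary points: (6, -4), (2, 8), (-7, -1).
Their circumcentre is (0.25, 0.75) with r² = 55.625.
The farthest remaining point (0, 7) is at distance² 39.125 ≤ 55.625.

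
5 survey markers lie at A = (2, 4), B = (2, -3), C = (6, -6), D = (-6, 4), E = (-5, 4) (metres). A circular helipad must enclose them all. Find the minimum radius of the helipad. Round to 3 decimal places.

By Welzl's lemma the MEC is supported by two points (diametrically opposite) or three points (on a circumcircle).
The farthest pair is C–D with squared distance 244. The circle on this segment as diameter has centre (0, -1) and r² = 244/4 = 61.
Check A: distance² to centre = 29 ≤ 61, so it lies inside.
All remaining points lie in this disk, and no smaller disk contains both endpoints, so this is the minimum enclosing circle.
r = √61 ≈ 7.810.

7.810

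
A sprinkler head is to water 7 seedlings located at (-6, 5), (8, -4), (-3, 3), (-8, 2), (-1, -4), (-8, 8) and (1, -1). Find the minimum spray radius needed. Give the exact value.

By Welzl's lemma the MEC is supported by two points (diametrically opposite) or three points (on a circumcircle).
The farthest pair is (8, -4)–(-8, 8) with squared distance 400. The circle on this segment as diameter has centre (0, 2) and r² = 400/4 = 100.
Check (-6, 5): distance² to centre = 45 ≤ 100, so it lies inside.
All remaining points lie in this disk, and no smaller disk contains both endpoints, so this is the minimum enclosing circle.
r = √100 = 10.

10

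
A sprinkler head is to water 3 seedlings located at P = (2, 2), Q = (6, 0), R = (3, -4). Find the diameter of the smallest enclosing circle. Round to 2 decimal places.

Side lengths²: PQ² = 20, PR² = 37, QR² = 25.
Since PR² = 37 < 25 + 20 = 45, the triangle is acute, so the smallest enclosing circle is the circumcircle.
Circumcentre = (67/22, -10/11), r² = 4625/484.
Diameter = 2r = 2√(4625/484) ≈ 6.18.

6.18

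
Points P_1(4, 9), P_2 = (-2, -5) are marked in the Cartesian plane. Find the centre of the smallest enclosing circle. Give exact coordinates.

(1, 2)

The smallest circle enclosing two points has them as diameter endpoints.
Centre = midpoint = (1, 2); r² = |P_1P_2|²/4 = 232/4 = 58.
Centre = (1, 2).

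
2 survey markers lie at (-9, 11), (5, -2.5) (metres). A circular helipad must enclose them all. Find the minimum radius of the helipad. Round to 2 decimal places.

9.72

The smallest circle enclosing two points has them as diameter endpoints.
Centre = midpoint = (-2, 4.25); r² = |(-9, 11)−(5, -2.5)|²/4 = 378.25/4 = 94.5625.
r = √(94.5625) ≈ 9.72.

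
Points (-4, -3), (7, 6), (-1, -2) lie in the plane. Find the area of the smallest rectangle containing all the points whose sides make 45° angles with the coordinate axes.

20

In coordinates u = x + y, v = x − y the rectangle is axis-aligned; the map (x,y)→(u,v) scales areas by 2.
u-values: -7, 13, -3; range = 13 − (-7) = 20.
v-values: -1, 1, 1; range = 1 − (-1) = 2.
Area = (20 × 2) / 2 = 20.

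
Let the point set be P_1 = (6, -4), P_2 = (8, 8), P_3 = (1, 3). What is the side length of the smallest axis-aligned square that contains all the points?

The bounding box has width 7 and height 12.
An axis-aligned square enclosing the set must have side ≥ max(width, height).
So the minimum side is max(7, 12) = 12.

12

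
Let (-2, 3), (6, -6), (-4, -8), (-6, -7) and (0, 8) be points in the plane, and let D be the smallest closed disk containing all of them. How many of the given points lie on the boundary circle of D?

3

A smallest enclosing disk is always determined by at most three of the input points on its boundary.
The minimum enclosing circle is determined by three boundary points: (6, -6), (-6, -7), (0, 8).
Their circumcentre is (-0.5, -0.5) with r² = 72.5.
The farthest remaining point (-4, -8) is at distance² 68.5 ≤ 72.5.
The points at distance exactly r from the centre are (6, -6), (-6, -7), (0, 8) — 3 points.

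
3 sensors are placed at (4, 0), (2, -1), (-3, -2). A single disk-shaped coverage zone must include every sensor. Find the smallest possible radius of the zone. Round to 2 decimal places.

3.64

Call the three points A, B, C in the order given.
Side lengths²: AB² = 5, AC² = 53, BC² = 26.
Since AC² = 53 ≥ 26 + 5 = 31, the angle opposite AC is not acute, so the smallest enclosing circle has AC as diameter.
Centre = midpoint of AC = (0.5, -1), r² = 53/4 = 13.25.
r = √(13.25) ≈ 3.64.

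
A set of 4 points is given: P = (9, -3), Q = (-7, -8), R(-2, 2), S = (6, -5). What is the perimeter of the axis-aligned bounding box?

52

Width = max x − min x = 9 − (-7) = 16.
Height = max y − min y = 2 − (-8) = 10.
Perimeter = 2(16 + 10) = 52.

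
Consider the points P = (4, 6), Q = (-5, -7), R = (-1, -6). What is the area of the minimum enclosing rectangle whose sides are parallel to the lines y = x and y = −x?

77

In coordinates u = x + y, v = x − y the rectangle is axis-aligned; the map (x,y)→(u,v) scales areas by 2.
u-values: 10, -12, -7; range = 10 − (-12) = 22.
v-values: -2, 2, 5; range = 5 − (-2) = 7.
Area = (22 × 7) / 2 = 77.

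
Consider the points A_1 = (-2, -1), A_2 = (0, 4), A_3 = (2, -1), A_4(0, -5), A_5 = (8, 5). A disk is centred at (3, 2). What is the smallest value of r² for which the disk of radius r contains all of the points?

58

The required radius is the distance from (3, 2) to the farthest point.
Squared distances: 34, 13, 10, 58, 34.
Maximum is 58, attained at A_4.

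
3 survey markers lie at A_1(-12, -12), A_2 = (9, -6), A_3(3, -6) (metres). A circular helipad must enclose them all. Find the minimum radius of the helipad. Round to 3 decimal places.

Side lengths²: A_1A_2² = 477, A_1A_3² = 261, A_2A_3² = 36.
Since A_1A_2² = 477 ≥ 261 + 36 = 297, the angle opposite A_1A_2 is not acute, so the smallest enclosing circle has A_1A_2 as diameter.
Centre = midpoint of A_1A_2 = (-1.5, -9), r² = 477/4 = 119.25.
r = √(119.25) ≈ 10.920.

10.920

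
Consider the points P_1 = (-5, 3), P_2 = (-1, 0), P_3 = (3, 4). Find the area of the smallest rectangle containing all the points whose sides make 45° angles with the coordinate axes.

In coordinates u = x + y, v = x − y the rectangle is axis-aligned; the map (x,y)→(u,v) scales areas by 2.
u-values: -2, -1, 7; range = 7 − (-2) = 9.
v-values: -8, -1, -1; range = -1 − (-8) = 7.
Area = (9 × 7) / 2 = 31.5.

31.5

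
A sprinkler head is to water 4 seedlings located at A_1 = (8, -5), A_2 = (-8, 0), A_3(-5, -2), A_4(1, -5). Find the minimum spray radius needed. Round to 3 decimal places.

8.382

The farthest pair is A_1–A_2 with squared distance 281. The circle on this segment as diameter has centre (0, -2.5) and r² = 281/4 = 70.25.
Check A_3: distance² to centre = 25.25 ≤ 70.25, so it lies inside.
All remaining points lie in this disk, and no smaller disk contains both endpoints, so this is the minimum enclosing circle.
r = √(70.25) ≈ 8.382.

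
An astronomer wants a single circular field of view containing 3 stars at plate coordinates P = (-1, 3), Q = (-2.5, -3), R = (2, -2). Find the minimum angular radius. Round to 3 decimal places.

Side lengths²: PQ² = 38.25, PR² = 34, QR² = 21.25.
Since PQ² = 38.25 < 34 + 21.25 = 55.25, the triangle is acute, so the smallest enclosing circle is the circumcircle.
Circumcentre = (-0.75, -0.25), r² = 10.625.
r = √(10.625) ≈ 3.260.

3.260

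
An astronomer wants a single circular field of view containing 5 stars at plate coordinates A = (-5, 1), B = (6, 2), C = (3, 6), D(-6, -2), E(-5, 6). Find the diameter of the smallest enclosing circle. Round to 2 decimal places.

12.97

The minimum enclosing circle of a finite set is fixed by two of the points (as a diameter) or three (as a circumcircle).
The minimum enclosing circle is determined by three boundary points: B, D, E.
Their circumcentre is (-21/46, 63/46) with r² = 44525/1058.
The farthest remaining point C is at distance² 35325/1058 ≤ 44525/1058.
Diameter = 2r = 2√(44525/1058) ≈ 12.97.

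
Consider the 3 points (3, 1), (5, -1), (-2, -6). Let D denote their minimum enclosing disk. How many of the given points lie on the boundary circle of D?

3

Call the three points A, B, C in the order given.
Side lengths²: AB² = 8, AC² = 74, BC² = 74.
Since BC² = 74 < 74 + 8 = 82, the triangle is acute, so the smallest enclosing circle is the circumcircle.
Circumcentre = (13/12, -35/12), r² = 1369/72.
The points at distance exactly r from the centre are (3, 1), (5, -1), (-2, -6) — 3 points.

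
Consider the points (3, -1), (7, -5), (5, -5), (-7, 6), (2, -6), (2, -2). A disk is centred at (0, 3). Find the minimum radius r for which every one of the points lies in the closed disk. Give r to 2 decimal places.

10.63

The required radius is the distance from (0, 3) to the farthest point.
Squared distances: 25, 113, 89, 58, 85, 29.
Maximum is 113, attained at (7, -5).
r = √113 ≈ 10.63.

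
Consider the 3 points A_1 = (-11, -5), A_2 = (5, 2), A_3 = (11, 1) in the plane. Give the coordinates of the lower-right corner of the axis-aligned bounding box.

(11, -5)

x-range [-11, 11], y-range [-5, 2].
The lower-right corner is (11, -5).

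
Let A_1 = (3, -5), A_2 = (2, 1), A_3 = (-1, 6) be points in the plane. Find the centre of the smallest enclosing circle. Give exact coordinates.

(1, 0.5)

Side lengths²: A_1A_2² = 37, A_1A_3² = 137, A_2A_3² = 34.
Since A_1A_3² = 137 ≥ 37 + 34 = 71, the angle opposite A_1A_3 is not acute, so the smallest enclosing circle has A_1A_3 as diameter.
Centre = midpoint of A_1A_3 = (1, 0.5), r² = 137/4 = 34.25.
Centre = (1, 0.5).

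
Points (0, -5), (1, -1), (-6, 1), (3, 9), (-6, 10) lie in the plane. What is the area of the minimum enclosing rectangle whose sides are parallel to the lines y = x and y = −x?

178.5

In coordinates u = x + y, v = x − y the rectangle is axis-aligned; the map (x,y)→(u,v) scales areas by 2.
u-values: -5, 0, -5, 12, 4; range = 12 − (-5) = 17.
v-values: 5, 2, -7, -6, -16; range = 5 − (-16) = 21.
Area = (17 × 21) / 2 = 178.5.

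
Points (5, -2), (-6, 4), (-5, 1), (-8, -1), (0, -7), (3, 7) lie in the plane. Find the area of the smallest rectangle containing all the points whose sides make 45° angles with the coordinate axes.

161.5

In coordinates u = x + y, v = x − y the rectangle is axis-aligned; the map (x,y)→(u,v) scales areas by 2.
u-values: 3, -2, -4, -9, -7, 10; range = 10 − (-9) = 19.
v-values: 7, -10, -6, -7, 7, -4; range = 7 − (-10) = 17.
Area = (19 × 17) / 2 = 161.5.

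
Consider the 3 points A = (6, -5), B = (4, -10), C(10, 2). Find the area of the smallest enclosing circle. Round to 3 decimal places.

Side lengths²: AB² = 29, AC² = 65, BC² = 180.
Since BC² = 180 ≥ 65 + 29 = 94, the angle opposite BC is not acute, so the smallest enclosing circle has BC as diameter.
Centre = midpoint of BC = (7, -4), r² = 180/4 = 45.
Area = π·r² = π·45 ≈ 141.372.

141.372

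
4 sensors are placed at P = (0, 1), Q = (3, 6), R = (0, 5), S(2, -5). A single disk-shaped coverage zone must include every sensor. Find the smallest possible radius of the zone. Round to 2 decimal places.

The minimum enclosing circle of a finite set is fixed by two of the points (as a diameter) or three (as a circumcircle).
The farthest pair is Q–S with squared distance 122. The circle on this segment as diameter has centre (2.5, 0.5) and r² = 122/4 = 30.5.
Check P: distance² to centre = 6.5 ≤ 30.5, so it lies inside.
All remaining points lie in this disk, and no smaller disk contains both endpoints, so this is the minimum enclosing circle.
r = √(30.5) ≈ 5.52.

5.52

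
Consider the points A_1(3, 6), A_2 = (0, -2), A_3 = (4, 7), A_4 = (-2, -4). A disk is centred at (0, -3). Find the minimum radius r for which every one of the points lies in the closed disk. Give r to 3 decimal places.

The required radius is the distance from (0, -3) to the farthest point.
Squared distances: 90, 1, 116, 5.
Maximum is 116, attained at A_3.
r = √116 ≈ 10.770.

10.770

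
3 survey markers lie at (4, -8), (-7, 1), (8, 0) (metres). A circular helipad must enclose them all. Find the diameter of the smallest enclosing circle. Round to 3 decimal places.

15.412

Call the three points A, B, C in the order given.
Side lengths²: AB² = 202, AC² = 80, BC² = 226.
Since BC² = 226 < 202 + 80 = 282, the triangle is acute, so the smallest enclosing circle is the circumcircle.
Circumcentre = (12/31, -37/31), r² = 57065/961.
Diameter = 2r = 2√(57065/961) ≈ 15.412.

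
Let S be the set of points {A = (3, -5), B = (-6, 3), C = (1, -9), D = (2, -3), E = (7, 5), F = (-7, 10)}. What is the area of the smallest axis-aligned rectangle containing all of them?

x ranges over [-7, 7], width 14.
y ranges over [-9, 10], height 19.
Area = 14 × 19 = 266.

266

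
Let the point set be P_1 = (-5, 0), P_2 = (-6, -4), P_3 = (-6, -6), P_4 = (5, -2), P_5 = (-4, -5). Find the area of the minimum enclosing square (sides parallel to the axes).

The bounding box has width 11 and height 6.
An axis-aligned square enclosing the set must have side ≥ max(width, height).
So the minimum side is max(11, 6) = 11.
Area = 11² = 121.

121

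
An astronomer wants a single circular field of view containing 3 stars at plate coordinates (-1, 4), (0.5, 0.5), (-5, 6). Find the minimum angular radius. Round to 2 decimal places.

Call the three points A, B, C in the order given.
Side lengths²: AB² = 14.5, AC² = 20, BC² = 60.5.
Since BC² = 60.5 ≥ 20 + 14.5 = 34.5, the angle opposite BC is not acute, so the smallest enclosing circle has BC as diameter.
Centre = midpoint of BC = (-2.25, 3.25), r² = 60.5/4 = 15.125.
r = √(15.125) ≈ 3.89.

3.89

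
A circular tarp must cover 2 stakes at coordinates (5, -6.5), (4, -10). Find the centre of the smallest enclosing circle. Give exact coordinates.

The smallest circle enclosing two points has them as diameter endpoints.
Centre = midpoint = (4.5, -8.25); r² = |(5, -6.5)−(4, -10)|²/4 = 13.25/4 = 3.3125.
Centre = (4.5, -8.25).

(4.5, -8.25)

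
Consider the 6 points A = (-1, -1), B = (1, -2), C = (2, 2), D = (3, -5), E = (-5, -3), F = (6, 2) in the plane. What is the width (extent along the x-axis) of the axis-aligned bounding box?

11

max x = 6, min x = -5, so width = 11.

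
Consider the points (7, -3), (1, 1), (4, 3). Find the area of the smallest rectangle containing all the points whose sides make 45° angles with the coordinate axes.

In coordinates u = x + y, v = x − y the rectangle is axis-aligned; the map (x,y)→(u,v) scales areas by 2.
u-values: 4, 2, 7; range = 7 − 2 = 5.
v-values: 10, 0, 1; range = 10 − 0 = 10.
Area = (5 × 10) / 2 = 25.

25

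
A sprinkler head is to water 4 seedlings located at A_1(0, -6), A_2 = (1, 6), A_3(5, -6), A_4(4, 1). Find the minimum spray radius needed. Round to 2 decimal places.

By Welzl's lemma the MEC is supported by two points (diametrically opposite) or three points (on a circumcircle).
The minimum enclosing circle is determined by three boundary points: A_1, A_2, A_3.
Their circumcentre is (2.5, -1/6) with r² = 725/18.
The farthest remaining point A_4 is at distance² 65/18 ≤ 725/18.
r = √(725/18) ≈ 6.35.

6.35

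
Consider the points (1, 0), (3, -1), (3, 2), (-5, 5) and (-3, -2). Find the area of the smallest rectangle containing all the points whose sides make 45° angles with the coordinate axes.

In coordinates u = x + y, v = x − y the rectangle is axis-aligned; the map (x,y)→(u,v) scales areas by 2.
u-values: 1, 2, 5, 0, -5; range = 5 − (-5) = 10.
v-values: 1, 4, 1, -10, -1; range = 4 − (-10) = 14.
Area = (10 × 14) / 2 = 70.

70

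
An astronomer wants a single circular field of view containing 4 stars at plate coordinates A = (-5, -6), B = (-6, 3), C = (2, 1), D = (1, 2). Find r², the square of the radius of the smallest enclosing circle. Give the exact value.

A smallest enclosing disk is always determined by at most three of the input points on its boundary.
The minimum enclosing circle is determined by three boundary points: A, B, C.
Their circumcentre is (-2.8, -1.2) with r² = 27.88.
The farthest remaining point D is at distance² 24.68 ≤ 27.88.

27.88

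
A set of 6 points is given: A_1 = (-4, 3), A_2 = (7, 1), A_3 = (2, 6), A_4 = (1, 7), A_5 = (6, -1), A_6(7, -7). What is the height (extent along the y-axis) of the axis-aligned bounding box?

14

max y = 7, min y = -7, so height = 14.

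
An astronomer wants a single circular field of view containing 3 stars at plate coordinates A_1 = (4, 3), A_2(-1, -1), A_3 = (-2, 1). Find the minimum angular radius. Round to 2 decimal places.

Side lengths²: A_1A_2² = 41, A_1A_3² = 40, A_2A_3² = 5.
Since A_1A_2² = 41 < 40 + 5 = 45, the triangle is acute, so the smallest enclosing circle is the circumcircle.
Circumcentre = (17/14, 19/14), r² = 1025/98.
r = √(1025/98) ≈ 3.23.

3.23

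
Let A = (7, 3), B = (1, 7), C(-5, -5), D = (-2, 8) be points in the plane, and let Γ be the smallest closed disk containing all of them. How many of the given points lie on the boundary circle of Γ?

A smallest enclosing disk is always determined by at most three of the input points on its boundary.
The minimum enclosing circle is determined by three boundary points: A, C, D.
Their circumcentre is (-5/33, 8/11) with r² = 61321/1089.
The farthest remaining point B is at distance² 44293/1089 ≤ 61321/1089.
The points at distance exactly r from the centre are A, C, D — 3 points.

3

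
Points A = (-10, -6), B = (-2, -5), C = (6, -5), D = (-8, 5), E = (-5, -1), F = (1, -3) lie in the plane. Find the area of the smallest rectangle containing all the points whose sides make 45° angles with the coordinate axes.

204

In coordinates u = x + y, v = x − y the rectangle is axis-aligned; the map (x,y)→(u,v) scales areas by 2.
u-values: -16, -7, 1, -3, -6, -2; range = 1 − (-16) = 17.
v-values: -4, 3, 11, -13, -4, 4; range = 11 − (-13) = 24.
Area = (17 × 24) / 2 = 204.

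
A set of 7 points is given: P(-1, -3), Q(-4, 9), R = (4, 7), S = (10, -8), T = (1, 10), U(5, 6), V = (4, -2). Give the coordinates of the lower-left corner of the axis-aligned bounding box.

(-4, -8)

x-range [-4, 10], y-range [-8, 10].
The lower-left corner is (-4, -8).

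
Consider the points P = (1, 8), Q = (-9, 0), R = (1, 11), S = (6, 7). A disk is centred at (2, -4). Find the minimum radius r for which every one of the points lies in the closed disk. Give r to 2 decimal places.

15.03

The required radius is the distance from (2, -4) to the farthest point.
Squared distances: 145, 137, 226, 137.
Maximum is 226, attained at R.
r = √226 ≈ 15.03.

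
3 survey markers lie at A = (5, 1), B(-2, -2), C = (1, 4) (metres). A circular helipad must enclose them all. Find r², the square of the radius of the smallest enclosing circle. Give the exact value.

3625/242

Side lengths²: AB² = 58, AC² = 25, BC² = 45.
Since AB² = 58 < 45 + 25 = 70, the triangle is acute, so the smallest enclosing circle is the circumcircle.
Circumcentre = (27/22, 3/22), r² = 3625/242.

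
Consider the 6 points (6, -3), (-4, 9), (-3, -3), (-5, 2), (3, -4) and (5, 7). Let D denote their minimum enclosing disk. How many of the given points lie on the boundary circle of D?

2

By Welzl's lemma the MEC is supported by two points (diametrically opposite) or three points (on a circumcircle).
The farthest pair is (6, -3)–(-4, 9) with squared distance 244. The circle on this segment as diameter has centre (1, 3) and r² = 244/4 = 61.
Check (-3, -3): distance² to centre = 52 ≤ 61, so it lies inside.
All remaining points lie in this disk, and no smaller disk contains both endpoints, so this is the minimum enclosing circle.
The points at distance exactly r from the centre are (6, -3), (-4, 9) — 2 points.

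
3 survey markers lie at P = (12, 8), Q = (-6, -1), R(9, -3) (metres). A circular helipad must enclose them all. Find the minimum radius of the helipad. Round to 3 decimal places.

Side lengths²: PQ² = 405, PR² = 130, QR² = 229.
Since PQ² = 405 ≥ 229 + 130 = 359, the angle opposite PQ is not acute, so the smallest enclosing circle has PQ as diameter.
Centre = midpoint of PQ = (3, 3.5), r² = 405/4 = 101.25.
r = √(101.25) ≈ 10.062.

10.062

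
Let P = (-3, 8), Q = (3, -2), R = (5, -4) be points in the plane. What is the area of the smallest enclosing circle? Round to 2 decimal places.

163.36

Side lengths²: PQ² = 136, PR² = 208, QR² = 8.
Since PR² = 208 ≥ 136 + 8 = 144, the angle opposite PR is not acute, so the smallest enclosing circle has PR as diameter.
Centre = midpoint of PR = (1, 2), r² = 208/4 = 52.
Area = π·r² = π·52 ≈ 163.36.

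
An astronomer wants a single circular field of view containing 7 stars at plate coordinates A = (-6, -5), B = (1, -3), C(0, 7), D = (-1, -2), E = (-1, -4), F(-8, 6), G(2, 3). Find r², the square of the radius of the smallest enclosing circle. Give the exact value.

1625/36

A smallest enclosing disk is always determined by at most three of the input points on its boundary.
The minimum enclosing circle is determined by three boundary points: A, C, F.
Their circumcentre is (-10/3, 7/6) with r² = 1625/36.
The farthest remaining point B is at distance² 1301/36 ≤ 1625/36.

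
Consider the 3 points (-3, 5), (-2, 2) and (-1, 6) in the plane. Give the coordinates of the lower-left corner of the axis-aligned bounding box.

x-range [-3, -1], y-range [2, 6].
The lower-left corner is (-3, 2).

(-3, 2)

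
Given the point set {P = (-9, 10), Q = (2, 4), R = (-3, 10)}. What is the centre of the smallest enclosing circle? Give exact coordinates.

Side lengths²: PQ² = 157, PR² = 36, QR² = 61.
Since PQ² = 157 ≥ 61 + 36 = 97, the angle opposite PQ is not acute, so the smallest enclosing circle has PQ as diameter.
Centre = midpoint of PQ = (-3.5, 7), r² = 157/4 = 39.25.
Centre = (-3.5, 7).

(-3.5, 7)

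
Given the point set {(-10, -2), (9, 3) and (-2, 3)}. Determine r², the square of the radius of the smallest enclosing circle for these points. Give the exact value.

96.5

Call the three points A, B, C in the order given.
Side lengths²: AB² = 386, AC² = 89, BC² = 121.
Since AB² = 386 ≥ 121 + 89 = 210, the angle opposite AB is not acute, so the smallest enclosing circle has AB as diameter.
Centre = midpoint of AB = (-0.5, 0.5), r² = 386/4 = 96.5.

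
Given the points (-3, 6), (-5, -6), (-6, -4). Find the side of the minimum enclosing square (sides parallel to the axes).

The bounding box has width 3 and height 12.
An axis-aligned square enclosing the set must have side ≥ max(width, height).
So the minimum side is max(3, 12) = 12.

12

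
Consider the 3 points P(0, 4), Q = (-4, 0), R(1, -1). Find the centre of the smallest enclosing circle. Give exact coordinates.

(-7/6, 7/6)

Side lengths²: PQ² = 32, PR² = 26, QR² = 26.
Since PQ² = 32 < 26 + 26 = 52, the triangle is acute, so the smallest enclosing circle is the circumcircle.
Circumcentre = (-7/6, 7/6), r² = 169/18.
Centre = (-7/6, 7/6).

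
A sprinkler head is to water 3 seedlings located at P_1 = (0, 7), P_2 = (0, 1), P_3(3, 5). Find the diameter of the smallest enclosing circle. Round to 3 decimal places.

6.009

Side lengths²: P_1P_2² = 36, P_1P_3² = 13, P_2P_3² = 25.
Since P_1P_2² = 36 < 25 + 13 = 38, the triangle is acute, so the smallest enclosing circle is the circumcircle.
Circumcentre = (1/6, 4), r² = 325/36.
Diameter = 2r = 2√(325/36) ≈ 6.009.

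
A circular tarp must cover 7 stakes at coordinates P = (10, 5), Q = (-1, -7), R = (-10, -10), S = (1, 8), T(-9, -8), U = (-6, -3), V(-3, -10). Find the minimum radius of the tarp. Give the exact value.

12.5

A smallest enclosing disk is always determined by at most three of the input points on its boundary.
The farthest pair is P–R with squared distance 625. The circle on this segment as diameter has centre (0, -2.5) and r² = 625/4 = 156.25.
Check Q: distance² to centre = 21.25 ≤ 156.25, so it lies inside.
All remaining points lie in this disk, and no smaller disk contains both endpoints, so this is the minimum enclosing circle.
r = √(156.25) = 12.5.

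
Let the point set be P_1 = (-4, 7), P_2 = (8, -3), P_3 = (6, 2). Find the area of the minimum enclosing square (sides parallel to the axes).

The bounding box has width 12 and height 10.
An axis-aligned square enclosing the set must have side ≥ max(width, height).
So the minimum side is max(12, 10) = 12.
Area = 12² = 144.

144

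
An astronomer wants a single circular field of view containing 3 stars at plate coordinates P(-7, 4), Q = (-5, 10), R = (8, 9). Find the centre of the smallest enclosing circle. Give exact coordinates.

(0.5, 6.5)

Side lengths²: PQ² = 40, PR² = 250, QR² = 170.
Since PR² = 250 ≥ 170 + 40 = 210, the angle opposite PR is not acute, so the smallest enclosing circle has PR as diameter.
Centre = midpoint of PR = (0.5, 6.5), r² = 250/4 = 62.5.
Centre = (0.5, 6.5).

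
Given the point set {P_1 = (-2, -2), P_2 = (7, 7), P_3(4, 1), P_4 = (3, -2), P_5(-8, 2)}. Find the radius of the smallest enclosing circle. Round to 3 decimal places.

7.906

A smallest enclosing disk is always determined by at most three of the input points on its boundary.
The farthest pair is P_2–P_5 with squared distance 250. The circle on this segment as diameter has centre (-0.5, 4.5) and r² = 250/4 = 62.5.
Check P_1: distance² to centre = 44.5 ≤ 62.5, so it lies inside.
All remaining points lie in this disk, and no smaller disk contains both endpoints, so this is the minimum enclosing circle.
r = √(62.5) ≈ 7.906.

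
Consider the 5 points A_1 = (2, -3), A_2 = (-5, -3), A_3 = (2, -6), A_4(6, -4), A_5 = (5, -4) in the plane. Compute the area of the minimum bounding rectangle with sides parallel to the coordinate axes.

x ranges over [-5, 6], width 11.
y ranges over [-6, -3], height 3.
Area = 11 × 3 = 33.

33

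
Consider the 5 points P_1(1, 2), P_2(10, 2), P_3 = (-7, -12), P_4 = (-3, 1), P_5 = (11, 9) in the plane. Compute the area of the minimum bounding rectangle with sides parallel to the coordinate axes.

378

x ranges over [-7, 11], width 18.
y ranges over [-12, 9], height 21.
Area = 18 × 21 = 378.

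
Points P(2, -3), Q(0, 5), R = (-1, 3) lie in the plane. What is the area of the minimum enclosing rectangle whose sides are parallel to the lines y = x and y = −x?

30

In coordinates u = x + y, v = x − y the rectangle is axis-aligned; the map (x,y)→(u,v) scales areas by 2.
u-values: -1, 5, 2; range = 5 − (-1) = 6.
v-values: 5, -5, -4; range = 5 − (-5) = 10.
Area = (6 × 10) / 2 = 30.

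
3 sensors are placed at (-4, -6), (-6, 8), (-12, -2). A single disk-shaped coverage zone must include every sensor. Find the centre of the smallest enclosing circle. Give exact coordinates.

(-72/13, 12/13)

Call the three points A, B, C in the order given.
Side lengths²: AB² = 200, AC² = 80, BC² = 136.
Since AB² = 200 < 136 + 80 = 216, the triangle is acute, so the smallest enclosing circle is the circumcircle.
Circumcentre = (-72/13, 12/13), r² = 8500/169.
Centre = (-72/13, 12/13).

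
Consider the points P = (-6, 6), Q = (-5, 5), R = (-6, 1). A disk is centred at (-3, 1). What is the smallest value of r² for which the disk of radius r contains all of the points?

34

The required radius is the distance from (-3, 1) to the farthest point.
Squared distances: 34, 20, 9.
Maximum is 34, attained at P.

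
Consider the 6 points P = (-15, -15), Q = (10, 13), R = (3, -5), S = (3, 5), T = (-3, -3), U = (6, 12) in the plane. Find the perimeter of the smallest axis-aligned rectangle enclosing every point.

106

Width = max x − min x = 10 − (-15) = 25.
Height = max y − min y = 13 − (-15) = 28.
Perimeter = 2(25 + 28) = 106.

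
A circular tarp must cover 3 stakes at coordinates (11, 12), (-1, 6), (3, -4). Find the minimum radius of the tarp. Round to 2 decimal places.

Call the three points A, B, C in the order given.
Side lengths²: AB² = 180, AC² = 320, BC² = 116.
Since AC² = 320 ≥ 180 + 116 = 296, the angle opposite AC is not acute, so the smallest enclosing circle has AC as diameter.
Centre = midpoint of AC = (7, 4), r² = 320/4 = 80.
r = √80 ≈ 8.94.

8.94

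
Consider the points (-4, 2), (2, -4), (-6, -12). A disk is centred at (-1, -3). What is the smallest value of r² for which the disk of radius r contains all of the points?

The required radius is the distance from (-1, -3) to the farthest point.
Squared distances: 34, 10, 106.
Maximum is 106, attained at (-6, -12).

106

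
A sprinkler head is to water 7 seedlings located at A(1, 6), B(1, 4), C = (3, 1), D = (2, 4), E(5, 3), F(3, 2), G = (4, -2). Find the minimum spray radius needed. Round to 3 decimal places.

4.272

By Welzl's lemma the MEC is supported by two points (diametrically opposite) or three points (on a circumcircle).
The farthest pair is A–G with squared distance 73. The circle on this segment as diameter has centre (2.5, 2) and r² = 73/4 = 18.25.
Check B: distance² to centre = 6.25 ≤ 18.25, so it lies inside.
All remaining points lie in this disk, and no smaller disk contains both endpoints, so this is the minimum enclosing circle.
r = √(18.25) ≈ 4.272.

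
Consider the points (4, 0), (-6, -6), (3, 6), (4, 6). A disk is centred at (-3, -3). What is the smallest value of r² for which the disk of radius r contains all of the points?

The required radius is the distance from (-3, -3) to the farthest point.
Squared distances: 58, 18, 117, 130.
Maximum is 130, attained at (4, 6).

130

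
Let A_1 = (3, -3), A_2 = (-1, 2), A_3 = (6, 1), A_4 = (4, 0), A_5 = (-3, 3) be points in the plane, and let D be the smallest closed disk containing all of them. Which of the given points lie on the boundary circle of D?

A smallest enclosing disk is always determined by at most three of the input points on its boundary.
The minimum enclosing circle is determined by three boundary points: A_1, A_3, A_5.
Their circumcentre is (19/14, 19/14) with r² = 2125/98.
The farthest remaining point A_4 is at distance² 865/98 ≤ 2125/98.
The points at distance exactly r from the centre are A_1, A_3, A_5 — 3 points.

A_1, A_3, A_5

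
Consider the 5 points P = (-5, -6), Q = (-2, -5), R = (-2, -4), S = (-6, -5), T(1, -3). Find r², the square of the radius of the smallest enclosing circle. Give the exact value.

The minimum enclosing circle of a finite set is fixed by two of the points (as a diameter) or three (as a circumcircle).
The farthest pair is S–T with squared distance 53. The circle on this segment as diameter has centre (-2.5, -4) and r² = 53/4 = 13.25.
Check P: distance² to centre = 10.25 ≤ 13.25, so it lies inside.
All remaining points lie in this disk, and no smaller disk contains both endpoints, so this is the minimum enclosing circle.

13.25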